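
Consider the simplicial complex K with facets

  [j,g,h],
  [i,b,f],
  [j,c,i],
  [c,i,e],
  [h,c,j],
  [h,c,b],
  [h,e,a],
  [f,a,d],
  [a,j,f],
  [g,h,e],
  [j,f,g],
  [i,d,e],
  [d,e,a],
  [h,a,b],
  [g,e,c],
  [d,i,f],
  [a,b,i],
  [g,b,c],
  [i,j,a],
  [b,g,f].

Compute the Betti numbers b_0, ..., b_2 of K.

Fix the vertex order a < b < c < d < e < f < g < h < i < j and write every simplex with vertices in increasing order. Then dim K = 2 and the simplices of K are:

  0-simplices (10): a, b, c, d, e, f, g, h, i, j
  1-simplices (30): ab, ad, ae, af, ah, ai, aj, bc, bf, bg, bh, bi, ce, cg, ch, ci, cj, de, df, di, eg, eh, ei, fg, fi, fj, gh, gj, hj, ij
  2-simplices (20): abh, abi, ade, adf, aeh, afj, aij, bcg, bch, bfg, bfi, ceg, cei, chj, cij, dei, dfi, egh, fgj, ghj

giving chain groups C_0 ≅ Z^10, C_1 ≅ Z^30, C_2 ≅ Z^20.

The boundary map ∂_1: C_1 → C_0 sends each edge [p,q] (with p < q) to q − p.
The resulting 10×30 matrix has rank 9, and its Smith normal form has invariant factors (1,1,1,1,1,1,1,1,1).

∂_2: C_2 → C_1 acts by ∂[p,q,r] = [q,r] − [p,r] + [p,q]. For instance
  ∂dei = ei − di + de,
  ∂ade = de − ae + ad.
The 30×20 boundary matrix has rank 20 and Smith normal form diag(1,1,1,1,1,1,1,1,1,1,1,1,1,1,1,1,1,1,1,2).

From H_k ≅ ker(∂_k) / im(∂_{k+1}) we obtain:

  H_0: rank C_0 − rank ∂_1 = 10 − 9 = 1, and the invariant factors of ∂_1 are all 1, so H_0 ≅ Z.
  H_1: rank ker ∂_1 − rank ∂_2 = (30 − 9) − 20 = 1, and ∂_2 has invariant factor 2 > 1, so H_1 ≅ Z ⊕ Z_2.
  H_2: rank ker ∂_2 − rank ∂_3 = (20 − 20) − 0 = 0, and there is no ∂_3, so H_2 ≅ 0.

Hence the Betti numbers are b_0 = 1, b_1 = 1, b_2 = 0.

b_0 = 1, b_1 = 1, b_2 = 0.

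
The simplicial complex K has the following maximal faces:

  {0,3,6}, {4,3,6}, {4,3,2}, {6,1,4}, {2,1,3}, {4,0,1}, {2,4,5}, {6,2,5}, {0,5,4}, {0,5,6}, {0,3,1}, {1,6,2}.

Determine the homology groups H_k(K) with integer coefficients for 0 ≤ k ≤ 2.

H_0 ≅ Z,  H_1 ≅ Z/2Z,  H_2 = 0.

Order the vertices as 0 < 1 < 2 < 3 < 4 < 5 < 6. Listing each simplex with vertices in this order, K has dimension 2 with simplices:

  0-simplices (7): [0], [1], [2], [3], [4], [5], [6]
  1-simplices (18): [0,1], [0,3], [0,4], [0,5], [0,6], [1,2], [1,3], [1,4], [1,6], [2,3], [2,4], [2,5], [2,6], [3,4], [3,6], [4,5], [4,6], [5,6]
  2-simplices (12): [0,1,3], [0,1,4], [0,3,6], [0,4,5], [0,5,6], [1,2,3], [1,2,6], [1,4,6], [2,3,4], [2,4,5], [2,5,6], [3,4,6]

so the chain groups are C_0 ≅ Z^7, C_1 ≅ Z^18, C_2 ≅ Z^12.

Boundary ∂_1: C_1 → C_0 sends each edge [p,q] (with p < q) to q − p. For instance
  ∂[3,6] = [6] − [3].
As a 7×18 matrix over Z this has rank 6, with invariant factors (1,1,1,1,1,1).

∂_2: C_2 → C_1 maps a triangle to the signed sum of its edges. For instance
  ∂[1,2,6] = [2,6] − [1,6] + [1,2],
  ∂[2,5,6] = [5,6] − [2,6] + [2,5].
This gives a 18×12 integer matrix of rank 12; reducing to Smith normal form yields diagonal entries (1,1,1,1,1,1,1,1,1,1,1,2).

From H_k ≅ ker(∂_k) / im(∂_{k+1}) we obtain:

  H_0: rank C_0 − rank ∂_1 = 7 − 6 = 1, and the invariant factors of ∂_1 are all 1, so H_0 = Z.
  H_1: rank ker ∂_1 − rank ∂_2 = (18 − 6) − 12 = 0, and ∂_2 has invariant factor 2 > 1, so H_1 = Z/2Z.
  H_2: rank ker ∂_2 − rank ∂_3 = (12 − 12) − 0 = 0, and there is no ∂_3, so H_2 = 0.

As a check, the Euler characteristic is 7 − 18 + 12 = 1, which agrees with 1 − 0 + 0 = 1.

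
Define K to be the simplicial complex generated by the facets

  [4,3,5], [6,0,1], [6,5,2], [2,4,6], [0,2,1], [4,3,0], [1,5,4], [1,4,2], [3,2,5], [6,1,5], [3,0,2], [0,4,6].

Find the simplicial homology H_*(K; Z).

Take the total order 0 < 1 < 2 < 3 < 4 < 5 < 6 on the vertex set. Then K (dimension 2) consists of the simplices:

  0-simplices (7): [0], [1], [2], [3], [4], [5], [6]
  1-simplices (18): [0,1], [0,2], [0,3], [0,4], [0,6], [1,2], [1,4], [1,5], [1,6], [2,3], [2,4], [2,5], [2,6], [3,4], [3,5], [4,5], [4,6], [5,6]
  2-simplices (12): [0,1,2], [0,1,6], [0,2,3], [0,3,4], [0,4,6], [1,2,4], [1,4,5], [1,5,6], [2,3,5], [2,4,6], [2,5,6], [3,4,5]

giving chain groups C_0 ≅ Z^7, C_1 ≅ Z^18, C_2 ≅ Z^12.

Boundary ∂_1: C_1 → C_0 maps an edge to its endpoints' difference, ∂[p,q] = q − p. For instance
  ∂[1,4] = [4] − [1].
As a 7×18 matrix over Z this has rank 6, with invariant factors (1,1,1,1,1,1).

Boundary ∂_2: C_2 → C_1 acts by ∂[p,q,r] = [q,r] − [p,r] + [p,q]. For instance
  ∂[0,4,6] = [4,6] − [0,6] + [0,4],
  ∂[0,1,6] = [1,6] − [0,6] + [0,1].
As a 18×12 matrix over Z this has rank 12, with invariant factors (1,1,1,1,1,1,1,1,1,1,1,2).

Computing H_k = (kernel of ∂_k) / (image of ∂_{k+1}):

  H_0: rank C_0 − rank ∂_1 = 7 − 6 = 1, and the invariant factors of ∂_1 are all 1, so H_0 = Z.
  H_1: rank ker ∂_1 − rank ∂_2 = (18 − 6) − 12 = 0, and ∂_2 has invariant factor 2 > 1, so H_1 = Z/2.
  H_2: rank ker ∂_2 − rank ∂_3 = (12 − 12) − 0 = 0, and there is no ∂_3, so H_2 = 0.

H_0 = Z,  H_1 = Z/2,  H_2 = 0.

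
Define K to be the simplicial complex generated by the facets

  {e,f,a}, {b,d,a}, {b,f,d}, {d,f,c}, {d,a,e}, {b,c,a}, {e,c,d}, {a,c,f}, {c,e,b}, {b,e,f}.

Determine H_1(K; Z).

Fix the vertex order a < b < c < d < e < f and write every simplex with vertices in increasing order. Then dim K = 2 and the simplices of K are:

  0-simplices (6): a, b, c, d, e, f
  1-simplices (15): ab, ac, ad, ae, af, bc, bd, be, bf, cd, ce, cf, de, df, ef
  2-simplices (10): abc, abd, acf, ade, aef, bce, bdf, bef, cde, cdf

so the chain groups are C_0 ≅ Z^6, C_1 ≅ Z^15, C_2 ≅ Z^10.

∂_1: C_1 → C_0 maps an edge to its endpoints' difference, ∂[p,q] = q − p. For instance
  ∂ae = e − a.
The resulting 6×15 matrix has rank 5, and its Smith normal form has invariant factors (1,1,1,1,1).

Boundary ∂_2: C_2 → C_1 sends each 2-simplex [p,q,r] to [q,r] − [p,r] + [p,q]. For instance
  ∂abc = bc − ac + ab,
  ∂ade = de − ae + ad.
The 15×10 boundary matrix has rank 10 and Smith normal form diag(1,1,1,1,1,1,1,1,1,2).

Computing H_k = (kernel of ∂_k) / (image of ∂_{k+1}):

  H_1: rank ker ∂_1 − rank ∂_2 = (15 − 5) − 10 = 0, and ∂_2 has invariant factor 2 > 1, so H_1 = Z_2.

(K is a triangulation of the real projective plane RP^2.)

H_1 = Z_2.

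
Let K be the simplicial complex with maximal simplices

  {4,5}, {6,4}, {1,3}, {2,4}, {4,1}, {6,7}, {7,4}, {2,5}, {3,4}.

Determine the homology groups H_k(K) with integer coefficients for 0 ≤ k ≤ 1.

H_0 ≅ Z,  H_1 ≅ Z^3.

K has 7 vertices, 9 edges.
rank ∂_0 = 0, rank ∂_1 = 6 ⇒ b_0 = 7 − 0 − 6 = 1; all invariant factors of ∂_1 are 1 so no torsion. So H_0 ≅ Z.
rank ∂_1 = 6, rank ∂_2 = 0 ⇒ b_1 = 9 − 6 − 0 = 3. So H_1 ≅ Z^3.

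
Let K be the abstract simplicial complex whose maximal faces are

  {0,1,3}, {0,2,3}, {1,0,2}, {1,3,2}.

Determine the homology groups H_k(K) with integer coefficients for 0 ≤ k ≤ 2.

Order the vertices as 0 < 1 < 2 < 3. Listing each simplex with vertices in this order, K has dimension 2 with simplices:

  0-simplices (4): [0], [1], [2], [3]
  1-simplices (6): [0,1], [0,2], [0,3], [1,2], [1,3], [2,3]
  2-simplices (4): [0,1,2], [0,1,3], [0,2,3], [1,2,3]

Hence C_0 ≅ Z^4, C_1 ≅ Z^6, C_2 ≅ Z^4.

∂_1: C_1 → C_0 is given by ∂[p,q] = [q] − [p]. For instance
  ∂[0,3] = [3] − [0].
The resulting 4×6 matrix has rank 3, and its Smith normal form has invariant factors (1,1,1).

Boundary ∂_2: C_2 → C_1 maps a triangle to the signed sum of its edges. For instance
  ∂[0,1,2] = [1,2] − [0,2] + [0,1],
  ∂[0,1,3] = [1,3] − [0,3] + [0,1].
This gives a 6×4 integer matrix of rank 3; reducing to Smith normal form yields diagonal entries (1,1,1).

Reading off H_k = ker ∂_k / im ∂_{k+1}:

  H_0: rank C_0 − rank ∂_1 = 4 − 3 = 1, and the invariant factors of ∂_1 are all 1, so H_0 = Z.
  H_1: rank ker ∂_1 − rank ∂_2 = (6 − 3) − 3 = 0, and the invariant factors of ∂_2 are all 1, so H_1 = 0.
  H_2: rank ker ∂_2 − rank ∂_3 = (4 − 3) − 0 = 1, and there is no ∂_3, so H_2 = Z.

H_0 = Z,  H_1 = 0,  H_2 = Z.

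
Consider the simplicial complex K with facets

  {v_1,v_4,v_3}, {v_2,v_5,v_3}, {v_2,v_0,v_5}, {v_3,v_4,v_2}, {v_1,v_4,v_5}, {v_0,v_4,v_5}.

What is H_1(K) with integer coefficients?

H_1 = Z.

We work with the vertex ordering v_0 < v_1 < v_2 < v_3 < v_4 < v_5. The simplices of K, each written with vertices in increasing order, are:

  0-simplices (6): [v_0], [v_1], [v_2], [v_3], [v_4], [v_5]
  1-simplices (12): [v_0,v_2], [v_0,v_4], [v_0,v_5], [v_1,v_3], [v_1,v_4], [v_1,v_5], [v_2,v_3], [v_2,v_4], [v_2,v_5], [v_3,v_4], [v_3,v_5], [v_4,v_5]
  2-simplices (6): [v_0,v_2,v_5], [v_0,v_4,v_5], [v_1,v_3,v_4], [v_1,v_4,v_5], [v_2,v_3,v_4], [v_2,v_3,v_5]

so the chain groups are C_0 ≅ Z^6, C_1 ≅ Z^12, C_2 ≅ Z^6.

Boundary ∂_1: C_1 → C_0 is given by ∂[p,q] = [q] − [p]. For instance
  ∂[v_3,v_4] = [v_4] − [v_3].
This gives a 6×12 integer matrix of rank 5; reducing to Smith normal form yields diagonal entries (1,1,1,1,1).

Boundary ∂_2: C_2 → C_1 acts by ∂[p,q,r] = [q,r] − [p,r] + [p,q]. For instance
  ∂[v_0,v_4,v_5] = [v_4,v_5] − [v_0,v_5] + [v_0,v_4],
  ∂[v_0,v_2,v_5] = [v_2,v_5] − [v_0,v_5] + [v_0,v_2].
As a 12×6 matrix over Z this has rank 6, with invariant factors (1,1,1,1,1,1).

Computing H_k = (kernel of ∂_k) / (image of ∂_{k+1}):

  H_1: rank ker ∂_1 − rank ∂_2 = (12 − 5) − 6 = 1, and the invariant factors of ∂_2 are all 1, so H_1 ≅ Z.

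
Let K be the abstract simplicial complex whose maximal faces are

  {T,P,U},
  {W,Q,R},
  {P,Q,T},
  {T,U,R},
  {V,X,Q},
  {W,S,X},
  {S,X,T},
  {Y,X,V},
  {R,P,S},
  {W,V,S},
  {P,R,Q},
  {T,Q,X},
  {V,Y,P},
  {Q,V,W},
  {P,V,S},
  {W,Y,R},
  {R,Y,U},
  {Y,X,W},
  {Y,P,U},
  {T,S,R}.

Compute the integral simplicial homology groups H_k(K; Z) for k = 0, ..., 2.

H_0 = Z,  H_1 = Z × Z/2,  H_2 = 0.

We work with the vertex ordering P < Q < R < S < T < U < V < W < X < Y. The simplices of K, each written with vertices in increasing order, are:

  0-simplices (10): P, Q, R, S, T, U, V, W, X, Y
  1-simplices (30): PQ, PR, PS, PT, PU, PV, PY, QR, QT, QV, QW, QX, RS, RT, RU, RW, RY, ST, SV, SW, SX, TU, TX, UY, VW, VX, VY, WX, WY, XY
  2-simplices (20): PQR, PQT, PRS, PSV, PTU, PUY, PVY, QRW, QTX, QVW, QVX, RST, RTU, RUY, RWY, STX, SVW, SWX, VXY, WXY

Hence C_0 ≅ Z^10, C_1 ≅ Z^30, C_2 ≅ Z^20.

∂_1: C_1 → C_0 is given by ∂[p,q] = [q] − [p]. For instance
  ∂TU = U − T.
This gives a 10×30 integer matrix of rank 9; reducing to Smith normal form yields diagonal entries (1,1,1,1,1,1,1,1,1).

∂_2: C_2 → C_1 acts by ∂[p,q,r] = [q,r] − [p,r] + [p,q]. For instance
  ∂RUY = UY − RY + RU,
  ∂QTX = TX − QX + QT.
As a 30×20 matrix over Z this has rank 20, with invariant factors (1,1,1,1,1,1,1,1,1,1,1,1,1,1,1,1,1,1,1,2).

Now H_k = ker ∂_k / im ∂_{k+1}, so:

  H_0: rank C_0 − rank ∂_1 = 10 − 9 = 1, and the invariant factors of ∂_1 are all 1, so H_0 ≅ Z.
  H_1: rank ker ∂_1 − rank ∂_2 = (30 − 9) − 20 = 1, and ∂_2 has invariant factor 2 > 1, so H_1 ≅ Z × Z/2.
  H_2: rank ker ∂_2 − rank ∂_3 = (20 − 20) − 0 = 0, and there is no ∂_3, so H_2 ≅ 0.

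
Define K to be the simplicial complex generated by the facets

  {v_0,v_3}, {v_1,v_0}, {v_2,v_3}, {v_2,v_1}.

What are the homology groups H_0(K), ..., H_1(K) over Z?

Take the total order v_0 < v_1 < v_2 < v_3 on the vertex set. Then K (dimension 1) consists of the simplices:

  0-simplices (4): [v_0], [v_1], [v_2], [v_3]
  1-simplices (4): [v_0,v_1], [v_0,v_3], [v_1,v_2], [v_2,v_3]

so the chain groups are C_0 ≅ Z^4, C_1 ≅ Z^4.

Boundary ∂_1: C_1 → C_0 maps an edge to its endpoints' difference, ∂[p,q] = q − p. For instance
  ∂[v_1,v_2] = [v_2] − [v_1].
The resulting 4×4 matrix has rank 3, and its Smith normal form has invariant factors (1,1,1).

From H_k ≅ ker(∂_k) / im(∂_{k+1}) we obtain:

  H_0: rank C_0 − rank ∂_1 = 4 − 3 = 1, and the invariant factors of ∂_1 are all 1, so H_0 = Z.
  H_1: rank ker ∂_1 − rank ∂_2 = (4 − 3) − 0 = 1, and there is no ∂_2, so H_1 = Z.

H_0 = Z,  H_1 = Z.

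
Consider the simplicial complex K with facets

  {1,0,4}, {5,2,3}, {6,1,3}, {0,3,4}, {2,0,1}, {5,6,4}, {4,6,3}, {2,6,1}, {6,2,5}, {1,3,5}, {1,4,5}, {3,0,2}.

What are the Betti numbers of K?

b_0 = 1, b_1 = 0, b_2 = 0.

We work with the vertex ordering 0 < 1 < 2 < 3 < 4 < 5 < 6. The simplices of K, each written with vertices in increasing order, are:

  0-simplices (7): [0], [1], [2], [3], [4], [5], [6]
  1-simplices (18): [0,1], [0,2], [0,3], [0,4], [1,2], [1,3], [1,4], [1,5], [1,6], [2,3], [2,5], [2,6], [3,4], [3,5], [3,6], [4,5], [4,6], [5,6]
  2-simplices (12): [0,1,2], [0,1,4], [0,2,3], [0,3,4], [1,2,6], [1,3,5], [1,3,6], [1,4,5], [2,3,5], [2,5,6], [3,4,6], [4,5,6]

Hence C_0 ≅ Z^7, C_1 ≅ Z^18, C_2 ≅ Z^12.

The boundary map ∂_1: C_1 → C_0 maps an edge to its endpoints' difference, ∂[p,q] = q − p.
This gives a 7×18 integer matrix of rank 6; reducing to Smith normal form yields diagonal entries (1,1,1,1,1,1).

∂_2: C_2 → C_1 maps a triangle to the signed sum of its edges. For instance
  ∂[1,3,6] = [3,6] − [1,6] + [1,3],
  ∂[2,3,5] = [3,5] − [2,5] + [2,3].
The 18×12 boundary matrix has rank 12 and Smith normal form diag(1,1,1,1,1,1,1,1,1,1,1,2).

Now H_k = ker ∂_k / im ∂_{k+1}, so:

  H_0: rank C_0 − rank ∂_1 = 7 − 6 = 1, and the invariant factors of ∂_1 are all 1, so H_0 = Z.
  H_1: rank ker ∂_1 − rank ∂_2 = (18 − 6) − 12 = 0, and ∂_2 has invariant factor 2 > 1, so H_1 = Z/2.
  H_2: rank ker ∂_2 − rank ∂_3 = (12 − 12) − 0 = 0, and there is no ∂_3, so H_2 = 0.

As a check, the Euler characteristic is 7 − 18 + 12 = 1, which agrees with 1 − 0 + 0 = 1.
(K is a triangulation of the real projective plane RP^2.)

Hence the Betti numbers are b_0 = 1, b_1 = 0, b_2 = 0.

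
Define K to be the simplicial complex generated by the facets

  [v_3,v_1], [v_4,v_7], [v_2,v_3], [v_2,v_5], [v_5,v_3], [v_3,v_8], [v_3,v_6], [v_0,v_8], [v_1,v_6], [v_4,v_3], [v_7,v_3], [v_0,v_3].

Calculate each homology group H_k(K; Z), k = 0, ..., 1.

H_0 ≅ Z,  H_1 ≅ Z^4.

Fix the vertex order v_0 < v_1 < v_2 < v_3 < v_4 < v_5 < v_6 < v_7 < v_8 and write every simplex with vertices in increasing order. Then dim K = 1 and the simplices of K are:

  0-simplices (9): [v_0], [v_1], [v_2], [v_3], [v_4], [v_5], [v_6], [v_7], [v_8]
  1-simplices (12): [v_0,v_3], [v_0,v_8], [v_1,v_3], [v_1,v_6], [v_2,v_3], [v_2,v_5], [v_3,v_4], [v_3,v_5], [v_3,v_6], [v_3,v_7], [v_3,v_8], [v_4,v_7]

so the chain groups are C_0 ≅ Z^9, C_1 ≅ Z^12.

The boundary map ∂_1: C_1 → C_0 is given by ∂[p,q] = [q] − [p]. For instance
  ∂[v_3,v_4] = [v_4] − [v_3].
The 9×12 boundary matrix has rank 8 and Smith normal form diag(1,1,1,1,1,1,1,1).

Now H_k = ker ∂_k / im ∂_{k+1}, so:

  H_0: rank C_0 − rank ∂_1 = 9 − 8 = 1, and the invariant factors of ∂_1 are all 1, so H_0 ≅ Z.
  H_1: rank ker ∂_1 − rank ∂_2 = (12 − 8) − 0 = 4, and there is no ∂_2, so H_1 ≅ Z^4.

As a check, the Euler characteristic is 9 − 12 = -3, which agrees with 1 − 4 = -3.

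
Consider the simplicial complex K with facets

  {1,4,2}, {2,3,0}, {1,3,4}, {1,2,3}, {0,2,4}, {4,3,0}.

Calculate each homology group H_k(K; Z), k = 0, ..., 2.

H_0 = Z,  H_1 = 0,  H_2 = Z.

Fix the vertex order 0 < 1 < 2 < 3 < 4 and write every simplex with vertices in increasing order. Then dim K = 2 and the simplices of K are:

  0-simplices (5): [0], [1], [2], [3], [4]
  1-simplices (9): [0,2], [0,3], [0,4], [1,2], [1,3], [1,4], [2,3], [2,4], [3,4]
  2-simplices (6): [0,2,3], [0,2,4], [0,3,4], [1,2,3], [1,2,4], [1,3,4]

Hence C_0 ≅ Z^5, C_1 ≅ Z^9, C_2 ≅ Z^6.

Boundary ∂_1: C_1 → C_0 sends each edge [p,q] (with p < q) to q − p. For instance
  ∂[1,4] = [4] − [1].
As a 5×9 matrix over Z this has rank 4, with invariant factors (1,1,1,1).

∂_2: C_2 → C_1 maps a triangle to the signed sum of its edges. For instance
  ∂[1,2,4] = [2,4] − [1,4] + [1,2],
  ∂[1,3,4] = [3,4] − [1,4] + [1,3].
As a 9×6 matrix over Z this has rank 5, with invariant factors (1,1,1,1,1).

Reading off H_k = ker ∂_k / im ∂_{k+1}:

  H_0: rank C_0 − rank ∂_1 = 5 − 4 = 1, and the invariant factors of ∂_1 are all 1, so H_0 = Z.
  H_1: rank ker ∂_1 − rank ∂_2 = (9 − 4) − 5 = 0, and the invariant factors of ∂_2 are all 1, so H_1 = 0.
  H_2: rank ker ∂_2 − rank ∂_3 = (6 − 5) − 0 = 1, and there is no ∂_3, so H_2 = Z.

(K is a triangulation of the 2-sphere S^2.)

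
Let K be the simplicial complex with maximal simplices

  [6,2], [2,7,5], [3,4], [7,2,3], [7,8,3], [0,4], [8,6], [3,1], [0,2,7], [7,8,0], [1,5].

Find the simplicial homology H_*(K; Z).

Order the vertices as 0 < 1 < 2 < 3 < 4 < 5 < 6 < 7 < 8. Listing each simplex with vertices in this order, K has dimension 2 with simplices:

  0-simplices (9): [0], [1], [2], [3], [4], [5], [6], [7], [8]
  1-simplices (16): [0,2], [0,4], [0,7], [0,8], [1,3], [1,5], [2,3], [2,5], [2,6], [2,7], [3,4], [3,7], [3,8], [5,7], [6,8], [7,8]
  2-simplices (5): [0,2,7], [0,7,8], [2,3,7], [2,5,7], [3,7,8]

Hence C_0 ≅ Z^9, C_1 ≅ Z^16, C_2 ≅ Z^5.

Boundary ∂_1: C_1 → C_0 maps an edge to its endpoints' difference, ∂[p,q] = q − p.
The 9×16 boundary matrix has rank 8 and Smith normal form diag(1,1,1,1,1,1,1,1).

∂_2: C_2 → C_1 maps a triangle to the signed sum of its edges. For instance
  ∂[2,3,7] = [3,7] − [2,7] + [2,3],
  ∂[0,7,8] = [7,8] − [0,8] + [0,7].
The resulting 16×5 matrix has rank 5, and its Smith normal form has invariant factors (1,1,1,1,1).

Now H_k = ker ∂_k / im ∂_{k+1}, so:

  H_0: rank C_0 − rank ∂_1 = 9 − 8 = 1, and the invariant factors of ∂_1 are all 1, so H_0 ≅ Z.
  H_1: rank ker ∂_1 − rank ∂_2 = (16 − 8) − 5 = 3, and the invariant factors of ∂_2 are all 1, so H_1 ≅ Z^3.
  H_2: rank ker ∂_2 − rank ∂_3 = (5 − 5) − 0 = 0, and there is no ∂_3, so H_2 ≅ 0.

H_0 = Z,  H_1 = Z^3,  H_2 = 0.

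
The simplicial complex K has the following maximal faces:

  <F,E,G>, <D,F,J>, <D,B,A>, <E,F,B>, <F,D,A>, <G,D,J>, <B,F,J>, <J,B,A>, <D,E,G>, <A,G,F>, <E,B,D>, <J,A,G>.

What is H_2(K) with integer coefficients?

Fix the vertex order A < B < D < E < F < G < J and write every simplex with vertices in increasing order. Then dim K = 2 and the simplices of K are:

  0-simplices (7): A, B, D, E, F, G, J
  1-simplices (18): AB, AD, AF, AG, AJ, BD, BE, BF, BJ, DE, DF, DG, DJ, EF, EG, FG, FJ, GJ
  2-simplices (12): ABD, ABJ, ADF, AFG, AGJ, BDE, BEF, BFJ, DEG, DFJ, DGJ, EFG

Hence C_0 ≅ Z^7, C_1 ≅ Z^18, C_2 ≅ Z^12.

Boundary ∂_1: C_1 → C_0 sends each edge [p,q] (with p < q) to q − p.
As a 7×18 matrix over Z this has rank 6, with invariant factors (1,1,1,1,1,1).

Boundary ∂_2: C_2 → C_1 acts by ∂[p,q,r] = [q,r] − [p,r] + [p,q]. For instance
  ∂ABJ = BJ − AJ + AB,
  ∂DEG = EG − DG + DE.
As a 18×12 matrix over Z this has rank 12, with invariant factors (1,1,1,1,1,1,1,1,1,1,1,2).

Computing H_k = (kernel of ∂_k) / (image of ∂_{k+1}):

  H_2: rank ker ∂_2 − rank ∂_3 = (12 − 12) − 0 = 0, and there is no ∂_3, so H_2 = 0.

(K is a triangulation of the real projective plane RP^2.)

H_2 = 0.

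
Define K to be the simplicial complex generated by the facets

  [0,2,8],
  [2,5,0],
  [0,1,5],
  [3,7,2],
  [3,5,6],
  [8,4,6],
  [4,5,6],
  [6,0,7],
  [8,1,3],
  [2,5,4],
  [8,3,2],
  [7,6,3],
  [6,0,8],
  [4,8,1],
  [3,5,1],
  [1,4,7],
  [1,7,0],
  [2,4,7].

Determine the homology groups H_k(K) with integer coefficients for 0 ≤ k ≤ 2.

Fix the vertex order 0 < 1 < 2 < 3 < 4 < 5 < 6 < 7 < 8 and write every simplex with vertices in increasing order. Then dim K = 2 and the simplices of K are:

  0-simplices (9): [0], [1], [2], [3], [4], [5], [6], [7], [8]
  1-simplices (27): (27 of them)
  2-simplices (18): [0,1,5], [0,1,7], [0,2,5], [0,2,8], [0,6,7], [0,6,8], [1,3,5], [1,3,8], [1,4,7], [1,4,8], [2,3,7], [2,3,8], [2,4,5], [2,4,7], [3,5,6], [3,6,7], [4,5,6], [4,6,8]

so the chain groups are C_0 ≅ Z^9, C_1 ≅ Z^27, C_2 ≅ Z^18.

∂_1: C_1 → C_0 is given by ∂[p,q] = [q] − [p].
The resulting 9×27 matrix has rank 8, and its Smith normal form has invariant factors (1,1,1,1,1,1,1,1).

∂_2: C_2 → C_1 acts by ∂[p,q,r] = [q,r] − [p,r] + [p,q]. For instance
  ∂[4,6,8] = [6,8] − [4,8] + [4,6],
  ∂[2,4,5] = [4,5] − [2,5] + [2,4].
The resulting 27×18 matrix has rank 17, and its Smith normal form has invariant factors (1,1,1,1,1,1,1,1,1,1,1,1,1,1,1,1,1).

Computing H_k = (kernel of ∂_k) / (image of ∂_{k+1}):

  H_0: rank C_0 − rank ∂_1 = 9 − 8 = 1, and the invariant factors of ∂_1 are all 1, so H_0 ≅ Z.
  H_1: rank ker ∂_1 − rank ∂_2 = (27 − 8) − 17 = 2, and the invariant factors of ∂_2 are all 1, so H_1 ≅ Z^2.
  H_2: rank ker ∂_2 − rank ∂_3 = (18 − 17) − 0 = 1, and there is no ∂_3, so H_2 ≅ Z.

H_0 ≅ Z,  H_1 ≅ Z^2,  H_2 ≅ Z.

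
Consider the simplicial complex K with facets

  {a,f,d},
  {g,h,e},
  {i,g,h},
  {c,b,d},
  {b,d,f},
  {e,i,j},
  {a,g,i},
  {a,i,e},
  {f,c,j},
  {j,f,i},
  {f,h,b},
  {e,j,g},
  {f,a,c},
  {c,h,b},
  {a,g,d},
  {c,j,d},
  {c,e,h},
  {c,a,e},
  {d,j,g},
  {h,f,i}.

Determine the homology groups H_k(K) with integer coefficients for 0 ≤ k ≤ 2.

H_0 = Z,  H_1 = Z × Z/2,  H_2 = 0.

Fix the vertex order a < b < c < d < e < f < g < h < i < j and write every simplex with vertices in increasing order. Then dim K = 2 and the simplices of K are:

  0-simplices (10): a, b, c, d, e, f, g, h, i, j
  1-simplices (30): ac, ad, ae, af, ag, ai, bc, bd, bf, bh, cd, ce, cf, ch, cj, df, dg, dj, eg, eh, ei, ej, fh, fi, fj, gh, gi, gj, hi, ij
  2-simplices (20): ace, acf, adf, adg, aei, agi, bcd, bch, bdf, bfh, cdj, ceh, cfj, dgj, egh, egj, eij, fhi, fij, ghi

so the chain groups are C_0 ≅ Z^10, C_1 ≅ Z^30, C_2 ≅ Z^20.

∂_1: C_1 → C_0 is given by ∂[p,q] = [q] − [p]. For instance
  ∂fh = h − f.
This gives a 10×30 integer matrix of rank 9; reducing to Smith normal form yields diagonal entries (1,1,1,1,1,1,1,1,1).

The boundary map ∂_2: C_2 → C_1 sends each 2-simplex [p,q,r] to [q,r] − [p,r] + [p,q]. For instance
  ∂egj = gj − ej + eg,
  ∂eij = ij − ej + ei.
The resulting 30×20 matrix has rank 20, and its Smith normal form has invariant factors (1,1,1,1,1,1,1,1,1,1,1,1,1,1,1,1,1,1,1,2).

Reading off H_k = ker ∂_k / im ∂_{k+1}:

  H_0: rank C_0 − rank ∂_1 = 10 − 9 = 1, and the invariant factors of ∂_1 are all 1, so H_0 = Z.
  H_1: rank ker ∂_1 − rank ∂_2 = (30 − 9) − 20 = 1, and ∂_2 has invariant factor 2 > 1, so H_1 = Z × Z/2.
  H_2: rank ker ∂_2 − rank ∂_3 = (20 − 20) − 0 = 0, and there is no ∂_3, so H_2 = 0.

As a check, the Euler characteristic is 10 − 30 + 20 = 0, which agrees with 1 − 1 + 0 = 0.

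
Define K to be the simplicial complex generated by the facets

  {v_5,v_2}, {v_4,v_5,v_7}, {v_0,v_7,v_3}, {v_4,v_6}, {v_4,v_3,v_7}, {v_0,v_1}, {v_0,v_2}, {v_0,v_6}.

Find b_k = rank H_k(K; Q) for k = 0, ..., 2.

Order the vertices as v_0 < v_1 < v_2 < v_3 < v_4 < v_5 < v_6 < v_7. Listing each simplex with vertices in this order, K has dimension 2 with simplices:

  0-simplices (8): [v_0], [v_1], [v_2], [v_3], [v_4], [v_5], [v_6], [v_7]
  1-simplices (12): [v_0,v_1], [v_0,v_2], [v_0,v_3], [v_0,v_6], [v_0,v_7], [v_2,v_5], [v_3,v_4], [v_3,v_7], [v_4,v_5], [v_4,v_6], [v_4,v_7], [v_5,v_7]
  2-simplices (3): [v_0,v_3,v_7], [v_3,v_4,v_7], [v_4,v_5,v_7]

so the chain groups are C_0 ≅ Z^8, C_1 ≅ Z^12, C_2 ≅ Z^3.

Boundary ∂_1: C_1 → C_0 is given by ∂[p,q] = [q] − [p].
This gives a 8×12 integer matrix of rank 7; reducing to Smith normal form yields diagonal entries (1,1,1,1,1,1,1).

∂_2: C_2 → C_1 sends each 2-simplex [p,q,r] to [q,r] − [p,r] + [p,q]. For instance
  ∂[v_0,v_3,v_7] = [v_3,v_7] − [v_0,v_7] + [v_0,v_3],
  ∂[v_4,v_5,v_7] = [v_5,v_7] − [v_4,v_7] + [v_4,v_5].
The 12×3 boundary matrix has rank 3 and Smith normal form diag(1,1,1).

From H_k ≅ ker(∂_k) / im(∂_{k+1}) we obtain:

  H_0: rank C_0 − rank ∂_1 = 8 − 7 = 1, and the invariant factors of ∂_1 are all 1, so H_0 ≅ Z.
  H_1: rank ker ∂_1 − rank ∂_2 = (12 − 7) − 3 = 2, and the invariant factors of ∂_2 are all 1, so H_1 ≅ Z^2.
  H_2: rank ker ∂_2 − rank ∂_3 = (3 − 3) − 0 = 0, and there is no ∂_3, so H_2 ≅ 0.

Hence the Betti numbers are b_0 = 1, b_1 = 2, b_2 = 0.

b_0 = 1, b_1 = 2, b_2 = 0.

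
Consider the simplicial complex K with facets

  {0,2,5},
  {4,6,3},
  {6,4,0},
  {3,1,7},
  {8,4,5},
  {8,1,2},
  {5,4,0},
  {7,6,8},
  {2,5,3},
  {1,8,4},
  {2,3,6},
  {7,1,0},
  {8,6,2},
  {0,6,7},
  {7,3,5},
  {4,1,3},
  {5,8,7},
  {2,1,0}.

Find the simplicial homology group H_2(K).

We work with the vertex ordering 0 < 1 < 2 < 3 < 4 < 5 < 6 < 7 < 8. The simplices of K, each written with vertices in increasing order, are:

  0-simplices (9): [0], [1], [2], [3], [4], [5], [6], [7], [8]
  1-simplices (27): (27 of them)
  2-simplices (18): [0,1,2], [0,1,7], [0,2,5], [0,4,5], [0,4,6], [0,6,7], [1,2,8], [1,3,4], [1,3,7], [1,4,8], [2,3,5], [2,3,6], [2,6,8], [3,4,6], [3,5,7], [4,5,8], [5,7,8], [6,7,8]

Hence C_0 ≅ Z^9, C_1 ≅ Z^27, C_2 ≅ Z^18.

∂_1: C_1 → C_0 is given by ∂[p,q] = [q] − [p]. For instance
  ∂[5,8] = [8] − [5].
As a 9×27 matrix over Z this has rank 8, with invariant factors (1,1,1,1,1,1,1,1).

Boundary ∂_2: C_2 → C_1 sends each 2-simplex [p,q,r] to [q,r] − [p,r] + [p,q]. For instance
  ∂[1,3,7] = [3,7] − [1,7] + [1,3],
  ∂[5,7,8] = [7,8] − [5,8] + [5,7].
The 27×18 boundary matrix has rank 17 and Smith normal form diag(1,1,1,1,1,1,1,1,1,1,1,1,1,1,1,1,1).

Reading off H_k = ker ∂_k / im ∂_{k+1}:

  H_2: rank ker ∂_2 − rank ∂_3 = (18 − 17) − 0 = 1, and there is no ∂_3, so H_2 = Z.

H_2 = Z.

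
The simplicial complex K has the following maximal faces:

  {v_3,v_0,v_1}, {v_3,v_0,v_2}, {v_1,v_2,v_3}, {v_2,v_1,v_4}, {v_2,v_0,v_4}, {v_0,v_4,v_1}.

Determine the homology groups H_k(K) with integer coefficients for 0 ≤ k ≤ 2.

Fix the vertex order v_0 < v_1 < v_2 < v_3 < v_4 and write every simplex with vertices in increasing order. Then dim K = 2 and the simplices of K are:

  0-simplices (5): [v_0], [v_1], [v_2], [v_3], [v_4]
  1-simplices (9): [v_0,v_1], [v_0,v_2], [v_0,v_3], [v_0,v_4], [v_1,v_2], [v_1,v_3], [v_1,v_4], [v_2,v_3], [v_2,v_4]
  2-simplices (6): [v_0,v_1,v_3], [v_0,v_1,v_4], [v_0,v_2,v_3], [v_0,v_2,v_4], [v_1,v_2,v_3], [v_1,v_2,v_4]

Hence C_0 ≅ Z^5, C_1 ≅ Z^9, C_2 ≅ Z^6.

∂_1: C_1 → C_0 is given by ∂[p,q] = [q] − [p].
As a 5×9 matrix over Z this has rank 4, with invariant factors (1,1,1,1).

The boundary map ∂_2: C_2 → C_1 sends each 2-simplex [p,q,r] to [q,r] − [p,r] + [p,q]. For instance
  ∂[v_1,v_2,v_4] = [v_2,v_4] − [v_1,v_4] + [v_1,v_2],
  ∂[v_0,v_2,v_4] = [v_2,v_4] − [v_0,v_4] + [v_0,v_2].
As a 9×6 matrix over Z this has rank 5, with invariant factors (1,1,1,1,1).

Now H_k = ker ∂_k / im ∂_{k+1}, so:

  H_0: rank C_0 − rank ∂_1 = 5 − 4 = 1, and the invariant factors of ∂_1 are all 1, so H_0 = Z.
  H_1: rank ker ∂_1 − rank ∂_2 = (9 − 4) − 5 = 0, and the invariant factors of ∂_2 are all 1, so H_1 = 0.
  H_2: rank ker ∂_2 − rank ∂_3 = (6 − 5) − 0 = 1, and there is no ∂_3, so H_2 = Z.

(K is a triangulation of the 2-sphere S^2.)

H_0 = Z,  H_1 = 0,  H_2 = Z.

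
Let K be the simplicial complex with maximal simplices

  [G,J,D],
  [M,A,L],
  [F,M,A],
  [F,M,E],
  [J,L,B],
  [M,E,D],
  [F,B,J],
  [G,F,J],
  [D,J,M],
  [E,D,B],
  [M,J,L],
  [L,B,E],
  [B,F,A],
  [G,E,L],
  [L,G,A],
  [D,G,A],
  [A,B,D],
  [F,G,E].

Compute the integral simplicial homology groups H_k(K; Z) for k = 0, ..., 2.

Order the vertices as A < B < D < E < F < G < J < L < M. Listing each simplex with vertices in this order, K has dimension 2 with simplices:

  0-simplices (9): A, B, D, E, F, G, J, L, M
  1-simplices (27): AB, AD, AF, AG, AL, AM, BD, BE, BF, BJ, BL, DE, DG, DJ, DM, EF, EG, EL, EM, FG, FJ, FM, GJ, GL, JL, JM, LM
  2-simplices (18): ABD, ABF, ADG, AFM, AGL, ALM, BDE, BEL, BFJ, BJL, DEM, DGJ, DJM, EFG, EFM, EGL, FGJ, JLM

Hence C_0 ≅ Z^9, C_1 ≅ Z^27, C_2 ≅ Z^18.

The boundary map ∂_1: C_1 → C_0 is given by ∂[p,q] = [q] − [p].
This gives a 9×27 integer matrix of rank 8; reducing to Smith normal form yields diagonal entries (1,1,1,1,1,1,1,1).

Boundary ∂_2: C_2 → C_1 acts by ∂[p,q,r] = [q,r] − [p,r] + [p,q]. For instance
  ∂DEM = EM − DM + DE,
  ∂JLM = LM − JM + JL.
The resulting 27×18 matrix has rank 17, and its Smith normal form has invariant factors (1,1,1,1,1,1,1,1,1,1,1,1,1,1,1,1,1).

Reading off H_k = ker ∂_k / im ∂_{k+1}:

  H_0: rank C_0 − rank ∂_1 = 9 − 8 = 1, and the invariant factors of ∂_1 are all 1, so H_0 ≅ Z.
  H_1: rank ker ∂_1 − rank ∂_2 = (27 − 8) − 17 = 2, and the invariant factors of ∂_2 are all 1, so H_1 ≅ Z^2.
  H_2: rank ker ∂_2 − rank ∂_3 = (18 − 17) − 0 = 1, and there is no ∂_3, so H_2 ≅ Z.

H_0 ≅ Z,  H_1 ≅ Z^2,  H_2 ≅ Z.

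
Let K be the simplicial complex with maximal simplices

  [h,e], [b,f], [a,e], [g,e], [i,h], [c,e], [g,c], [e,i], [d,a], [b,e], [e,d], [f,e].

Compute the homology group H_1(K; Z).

H_1 = Z^4.

Take the total order a < b < c < d < e < f < g < h < i on the vertex set. Then K (dimension 1) consists of the simplices:

  0-simplices (9): a, b, c, d, e, f, g, h, i
  1-simplices (12): ad, ae, be, bf, ce, cg, de, ef, eg, eh, ei, hi

so the chain groups are C_0 ≅ Z^9, C_1 ≅ Z^12.

The boundary map ∂_1: C_1 → C_0 maps an edge to its endpoints' difference, ∂[p,q] = q − p. For instance
  ∂be = e − b.
As a 9×12 matrix over Z this has rank 8, with invariant factors (1,1,1,1,1,1,1,1).

From H_k ≅ ker(∂_k) / im(∂_{k+1}) we obtain:

  H_1: rank ker ∂_1 − rank ∂_2 = (12 − 8) − 0 = 4, and there is no ∂_2, so H_1 = Z^4.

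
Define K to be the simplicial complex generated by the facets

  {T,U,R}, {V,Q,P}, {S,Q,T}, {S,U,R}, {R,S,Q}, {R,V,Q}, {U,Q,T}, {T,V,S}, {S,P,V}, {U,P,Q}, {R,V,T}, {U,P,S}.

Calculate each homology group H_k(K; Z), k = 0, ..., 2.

H_0 ≅ Z,  H_1 ≅ Z/2,  H_2 = 0.

We work with the vertex ordering P < Q < R < S < T < U < V. The simplices of K, each written with vertices in increasing order, are:

  0-simplices (7): P, Q, R, S, T, U, V
  1-simplices (18): PQ, PS, PU, PV, QR, QS, QT, QU, QV, RS, RT, RU, RV, ST, SU, SV, TU, TV
  2-simplices (12): PQU, PQV, PSU, PSV, QRS, QRV, QST, QTU, RSU, RTU, RTV, STV

giving chain groups C_0 ≅ Z^7, C_1 ≅ Z^18, C_2 ≅ Z^12.

∂_1: C_1 → C_0 sends each edge [p,q] (with p < q) to q − p.
The 7×18 boundary matrix has rank 6 and Smith normal form diag(1,1,1,1,1,1).

The boundary map ∂_2: C_2 → C_1 acts by ∂[p,q,r] = [q,r] − [p,r] + [p,q]. For instance
  ∂RTV = TV − RV + RT,
  ∂QRS = RS − QS + QR.
As a 18×12 matrix over Z this has rank 12, with invariant factors (1,1,1,1,1,1,1,1,1,1,1,2).

Now H_k = ker ∂_k / im ∂_{k+1}, so:

  H_0: rank C_0 − rank ∂_1 = 7 − 6 = 1, and the invariant factors of ∂_1 are all 1, so H_0 ≅ Z.
  H_1: rank ker ∂_1 − rank ∂_2 = (18 − 6) − 12 = 0, and ∂_2 has invariant factor 2 > 1, so H_1 ≅ Z/2.
  H_2: rank ker ∂_2 − rank ∂_3 = (12 − 12) − 0 = 0, and there is no ∂_3, so H_2 ≅ 0.

As a check, the Euler characteristic is 7 − 18 + 12 = 1, which agrees with 1 − 0 + 0 = 1.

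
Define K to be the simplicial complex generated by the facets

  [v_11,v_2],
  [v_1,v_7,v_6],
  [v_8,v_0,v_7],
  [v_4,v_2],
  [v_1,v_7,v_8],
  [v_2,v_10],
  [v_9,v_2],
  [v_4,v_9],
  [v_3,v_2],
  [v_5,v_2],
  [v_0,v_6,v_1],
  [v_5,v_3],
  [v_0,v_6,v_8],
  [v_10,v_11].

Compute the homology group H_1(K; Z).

H_1 ≅ Z^4.

Fix the vertex order v_0 < v_1 < v_2 < v_3 < v_4 < v_5 < v_6 < v_7 < v_8 < v_9 < v_10 < v_11 and write every simplex with vertices in increasing order. Then dim K = 2 and the simplices of K are:

  0-simplices (12): [v_0], [v_1], [v_2], [v_3], [v_4], [v_5], [v_6], [v_7], [v_8], [v_9], [v_10], [v_11]
  1-simplices (19): (19 of them)
  2-simplices (5): [v_0,v_1,v_6], [v_0,v_6,v_8], [v_0,v_7,v_8], [v_1,v_6,v_7], [v_1,v_7,v_8]

Hence C_0 ≅ Z^12, C_1 ≅ Z^19, C_2 ≅ Z^5.

Boundary ∂_1: C_1 → C_0 is given by ∂[p,q] = [q] − [p].
This gives a 12×19 integer matrix of rank 10; reducing to Smith normal form yields diagonal entries (1,1,1,1,1,1,1,1,1,1).

Boundary ∂_2: C_2 → C_1 maps a triangle to the signed sum of its edges. For instance
  ∂[v_1,v_7,v_8] = [v_7,v_8] − [v_1,v_8] + [v_1,v_7],
  ∂[v_0,v_1,v_6] = [v_1,v_6] − [v_0,v_6] + [v_0,v_1].
This gives a 19×5 integer matrix of rank 5; reducing to Smith normal form yields diagonal entries (1,1,1,1,1).

From H_k ≅ ker(∂_k) / im(∂_{k+1}) we obtain:

  H_1: rank ker ∂_1 − rank ∂_2 = (19 − 10) − 5 = 4, and the invariant factors of ∂_2 are all 1, so H_1 ≅ Z^4.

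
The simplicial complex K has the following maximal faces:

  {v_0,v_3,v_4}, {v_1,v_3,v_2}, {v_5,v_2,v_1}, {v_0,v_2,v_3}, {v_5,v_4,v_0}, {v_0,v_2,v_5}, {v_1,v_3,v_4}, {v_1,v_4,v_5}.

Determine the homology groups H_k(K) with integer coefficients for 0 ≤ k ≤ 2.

H_0 ≅ Z,  H_1 = 0,  H_2 ≅ Z.

Fix the vertex order v_0 < v_1 < v_2 < v_3 < v_4 < v_5 and write every simplex with vertices in increasing order. Then dim K = 2 and the simplices of K are:

  0-simplices (6): [v_0], [v_1], [v_2], [v_3], [v_4], [v_5]
  1-simplices (12): [v_0,v_2], [v_0,v_3], [v_0,v_4], [v_0,v_5], [v_1,v_2], [v_1,v_3], [v_1,v_4], [v_1,v_5], [v_2,v_3], [v_2,v_5], [v_3,v_4], [v_4,v_5]
  2-simplices (8): [v_0,v_2,v_3], [v_0,v_2,v_5], [v_0,v_3,v_4], [v_0,v_4,v_5], [v_1,v_2,v_3], [v_1,v_2,v_5], [v_1,v_3,v_4], [v_1,v_4,v_5]

Hence C_0 ≅ Z^6, C_1 ≅ Z^12, C_2 ≅ Z^8.

Boundary ∂_1: C_1 → C_0 maps an edge to its endpoints' difference, ∂[p,q] = q − p.
The resulting 6×12 matrix has rank 5, and its Smith normal form has invariant factors (1,1,1,1,1).

Boundary ∂_2: C_2 → C_1 acts by ∂[p,q,r] = [q,r] − [p,r] + [p,q]. For instance
  ∂[v_1,v_3,v_4] = [v_3,v_4] − [v_1,v_4] + [v_1,v_3],
  ∂[v_1,v_2,v_5] = [v_2,v_5] − [v_1,v_5] + [v_1,v_2].
The resulting 12×8 matrix has rank 7, and its Smith normal form has invariant factors (1,1,1,1,1,1,1).

Computing H_k = (kernel of ∂_k) / (image of ∂_{k+1}):

  H_0: rank C_0 − rank ∂_1 = 6 − 5 = 1, and the invariant factors of ∂_1 are all 1, so H_0 = Z.
  H_1: rank ker ∂_1 − rank ∂_2 = (12 − 5) − 7 = 0, and the invariant factors of ∂_2 are all 1, so H_1 = 0.
  H_2: rank ker ∂_2 − rank ∂_3 = (8 − 7) − 0 = 1, and there is no ∂_3, so H_2 = Z.

(K is a triangulation of the 2-sphere S^2.)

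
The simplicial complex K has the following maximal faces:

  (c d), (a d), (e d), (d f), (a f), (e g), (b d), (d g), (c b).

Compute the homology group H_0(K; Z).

Fix the vertex order a < b < c < d < e < f < g and write every simplex with vertices in increasing order. Then dim K = 1 and the simplices of K are:

  0-simplices (7): a, b, c, d, e, f, g
  1-simplices (9): ad, af, bc, bd, cd, de, df, dg, eg

giving chain groups C_0 ≅ Z^7, C_1 ≅ Z^9.

∂_1: C_1 → C_0 maps an edge to its endpoints' difference, ∂[p,q] = q − p. For instance
  ∂dg = g − d.
The resulting 7×9 matrix has rank 6, and its Smith normal form has invariant factors (1,1,1,1,1,1).

Now H_k = ker ∂_k / im ∂_{k+1}, so:

  H_0: rank C_0 − rank ∂_1 = 7 − 6 = 1, and the invariant factors of ∂_1 are all 1, so H_0 = Z.

H_0 = Z.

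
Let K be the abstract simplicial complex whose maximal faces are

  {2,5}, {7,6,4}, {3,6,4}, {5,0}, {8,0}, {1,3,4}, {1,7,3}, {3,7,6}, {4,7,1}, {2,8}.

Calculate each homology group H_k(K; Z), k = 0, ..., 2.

Take the total order 0 < 1 < 2 < 3 < 4 < 5 < 6 < 7 < 8 on the vertex set. Then K (dimension 2) consists of the simplices:

  0-simplices (9): [0], [1], [2], [3], [4], [5], [6], [7], [8]
  1-simplices (13): [0,5], [0,8], [1,3], [1,4], [1,7], [2,5], [2,8], [3,4], [3,6], [3,7], [4,6], [4,7], [6,7]
  2-simplices (6): [1,3,4], [1,3,7], [1,4,7], [3,4,6], [3,6,7], [4,6,7]

Hence C_0 ≅ Z^9, C_1 ≅ Z^13, C_2 ≅ Z^6.

Boundary ∂_1: C_1 → C_0 sends each edge [p,q] (with p < q) to q − p.
The resulting 9×13 matrix has rank 7, and its Smith normal form has invariant factors (1,1,1,1,1,1,1).

The boundary map ∂_2: C_2 → C_1 maps a triangle to the signed sum of its edges. For instance
  ∂[1,3,7] = [3,7] − [1,7] + [1,3],
  ∂[1,4,7] = [4,7] − [1,7] + [1,4].
The 13×6 boundary matrix has rank 5 and Smith normal form diag(1,1,1,1,1).

Now H_k = ker ∂_k / im ∂_{k+1}, so:

  H_0: rank C_0 − rank ∂_1 = 9 − 7 = 2, and the invariant factors of ∂_1 are all 1, so H_0 = Z^2.
  H_1: rank ker ∂_1 − rank ∂_2 = (13 − 7) − 5 = 1, and the invariant factors of ∂_2 are all 1, so H_1 = Z.
  H_2: rank ker ∂_2 − rank ∂_3 = (6 − 5) − 0 = 1, and there is no ∂_3, so H_2 = Z.

H_0 = Z^2,  H_1 = Z,  H_2 = Z.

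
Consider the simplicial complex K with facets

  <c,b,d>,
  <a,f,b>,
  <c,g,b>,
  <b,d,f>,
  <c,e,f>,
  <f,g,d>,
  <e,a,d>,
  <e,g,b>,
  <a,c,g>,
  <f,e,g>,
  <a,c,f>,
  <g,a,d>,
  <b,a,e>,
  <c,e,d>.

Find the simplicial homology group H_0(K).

We work with the vertex ordering a < b < c < d < e < f < g. The simplices of K, each written with vertices in increasing order, are:

  0-simplices (7): a, b, c, d, e, f, g
  1-simplices (21): ab, ac, ad, ae, af, ag, bc, bd, be, bf, bg, cd, ce, cf, cg, de, df, dg, ef, eg, fg
  2-simplices (14): abe, abf, acf, acg, ade, adg, bcd, bcg, bdf, beg, cde, cef, dfg, efg

Hence C_0 ≅ Z^7, C_1 ≅ Z^21, C_2 ≅ Z^14.

∂_1: C_1 → C_0 maps an edge to its endpoints' difference, ∂[p,q] = q − p.
The 7×21 boundary matrix has rank 6 and Smith normal form diag(1,1,1,1,1,1).

Boundary ∂_2: C_2 → C_1 acts by ∂[p,q,r] = [q,r] − [p,r] + [p,q]. For instance
  ∂adg = dg − ag + ad,
  ∂bcg = cg − bg + bc.
The resulting 21×14 matrix has rank 13, and its Smith normal form has invariant factors (1,1,1,1,1,1,1,1,1,1,1,1,1).

Computing H_k = (kernel of ∂_k) / (image of ∂_{k+1}):

  H_0: rank C_0 − rank ∂_1 = 7 − 6 = 1, and the invariant factors of ∂_1 are all 1, so H_0 ≅ Z.

H_0 = Z.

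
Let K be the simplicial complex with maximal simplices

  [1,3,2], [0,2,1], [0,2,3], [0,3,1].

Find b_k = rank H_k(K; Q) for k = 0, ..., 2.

b_0 = 1, b_1 = 0, b_2 = 1.

Fix the vertex order 0 < 1 < 2 < 3 and write every simplex with vertices in increasing order. Then dim K = 2 and the simplices of K are:

  0-simplices (4): [0], [1], [2], [3]
  1-simplices (6): [0,1], [0,2], [0,3], [1,2], [1,3], [2,3]
  2-simplices (4): [0,1,2], [0,1,3], [0,2,3], [1,2,3]

so the chain groups are C_0 ≅ Z^4, C_1 ≅ Z^6, C_2 ≅ Z^4.

The boundary map ∂_1: C_1 → C_0 maps an edge to its endpoints' difference, ∂[p,q] = q − p.
The resulting 4×6 matrix has rank 3, and its Smith normal form has invariant factors (1,1,1).

The boundary map ∂_2: C_2 → C_1 sends each 2-simplex [p,q,r] to [q,r] − [p,r] + [p,q]. For instance
  ∂[0,1,3] = [1,3] − [0,3] + [0,1],
  ∂[1,2,3] = [2,3] − [1,3] + [1,2].
As a 6×4 matrix over Z this has rank 3, with invariant factors (1,1,1).

From H_k ≅ ker(∂_k) / im(∂_{k+1}) we obtain:

  H_0: rank C_0 − rank ∂_1 = 4 − 3 = 1, and the invariant factors of ∂_1 are all 1, so H_0 ≅ Z.
  H_1: rank ker ∂_1 − rank ∂_2 = (6 − 3) − 3 = 0, and the invariant factors of ∂_2 are all 1, so H_1 ≅ 0.
  H_2: rank ker ∂_2 − rank ∂_3 = (4 − 3) − 0 = 1, and there is no ∂_3, so H_2 ≅ Z.

(K is a triangulation of the 2-sphere S^2.)

Hence the Betti numbers are b_0 = 1, b_1 = 0, b_2 = 1.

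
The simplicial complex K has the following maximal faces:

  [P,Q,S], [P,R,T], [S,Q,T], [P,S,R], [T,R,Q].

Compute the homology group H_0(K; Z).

H_0 ≅ Z.

Order the vertices as P < Q < R < S < T. Listing each simplex with vertices in this order, K has dimension 2 with simplices:

  0-simplices (5): P, Q, R, S, T
  1-simplices (10): PQ, PR, PS, PT, QR, QS, QT, RS, RT, ST
  2-simplices (5): PQS, PRS, PRT, QRT, QST

so the chain groups are C_0 ≅ Z^5, C_1 ≅ Z^10, C_2 ≅ Z^5.

The boundary map ∂_1: C_1 → C_0 maps an edge to its endpoints' difference, ∂[p,q] = q − p. For instance
  ∂PQ = Q − P.
The resulting 5×10 matrix has rank 4, and its Smith normal form has invariant factors (1,1,1,1).

Boundary ∂_2: C_2 → C_1 maps a triangle to the signed sum of its edges. For instance
  ∂PQS = QS − PS + PQ,
  ∂PRT = RT − PT + PR.
The 10×5 boundary matrix has rank 5 and Smith normal form diag(1,1,1,1,1).

Reading off H_k = ker ∂_k / im ∂_{k+1}:

  H_0: rank C_0 − rank ∂_1 = 5 − 4 = 1, and the invariant factors of ∂_1 are all 1, so H_0 = Z.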